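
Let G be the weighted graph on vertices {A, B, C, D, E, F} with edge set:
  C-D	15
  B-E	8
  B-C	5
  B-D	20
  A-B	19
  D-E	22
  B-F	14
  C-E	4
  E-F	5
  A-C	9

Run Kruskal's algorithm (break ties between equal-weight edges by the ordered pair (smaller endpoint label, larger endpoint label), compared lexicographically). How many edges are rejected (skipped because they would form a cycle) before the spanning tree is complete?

Kruskal: consider edges lightest-first.
C-E (4): add — endpoints in different components.
B-C (5): add — endpoints in different components.
E-F (5): add — endpoints in different components.
B-E (8): skip — B and E already connected.
A-C (9): add — endpoints in different components.
B-F (14): skip — B and F already connected.
C-D (15): add — endpoints in different components.
Edges rejected before the tree was complete: 2.

2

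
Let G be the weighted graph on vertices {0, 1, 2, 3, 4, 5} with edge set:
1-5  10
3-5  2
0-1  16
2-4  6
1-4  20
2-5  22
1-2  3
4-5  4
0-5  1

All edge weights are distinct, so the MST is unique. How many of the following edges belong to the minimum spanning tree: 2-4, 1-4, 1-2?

Sort edges by weight, then run Kruskal:
0-5 (1): add. Components now {0,5} {1} {2} {3} {4}
3-5 (2): add. Components now {0,3,5} {1} {2} {4}
1-2 (3): add. Components now {0,3,5} {1,2} {4}
4-5 (4): add. Components now {0,3,4,5} {1,2}
2-4 (6): add. Components now {0,1,2,3,4,5}
MST edge set: {0-5, 3-5, 1-2, 4-5, 2-4}.
Of the listed edges, {2-4, 1-2} are in the MST → 2.

2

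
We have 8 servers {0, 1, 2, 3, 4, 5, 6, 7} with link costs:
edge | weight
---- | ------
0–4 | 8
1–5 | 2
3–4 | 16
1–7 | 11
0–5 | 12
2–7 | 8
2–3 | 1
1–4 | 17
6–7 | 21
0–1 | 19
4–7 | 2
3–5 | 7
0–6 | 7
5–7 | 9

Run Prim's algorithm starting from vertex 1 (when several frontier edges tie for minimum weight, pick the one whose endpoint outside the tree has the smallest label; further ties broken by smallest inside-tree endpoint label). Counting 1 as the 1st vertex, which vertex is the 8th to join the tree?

Prim's algorithm from 1:
Step 1: cheapest edge leaving the tree is 1–5 (2); add 5.
Step 2: cheapest edge leaving the tree is 3–5 (7); add 3.
Step 3: cheapest edge leaving the tree is 2–3 (1); add 2.
Step 4: cheapest edge leaving the tree is 2–7 (8); add 7.
Step 5: cheapest edge leaving the tree is 4–7 (2); add 4.
Step 6: cheapest edge leaving the tree is 0–4 (8); add 0.
Step 7: cheapest edge leaving the tree is 0–6 (7); add 6.
Vertex order: 1, 5, 3, 2, 7, 4, 0, 6. The 8th vertex is 6.

6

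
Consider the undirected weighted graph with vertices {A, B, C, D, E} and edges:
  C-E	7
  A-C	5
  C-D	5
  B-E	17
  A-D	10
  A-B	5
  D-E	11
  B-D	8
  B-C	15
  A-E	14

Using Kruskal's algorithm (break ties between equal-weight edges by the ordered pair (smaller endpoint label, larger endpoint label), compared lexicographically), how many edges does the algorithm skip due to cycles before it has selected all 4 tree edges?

Kruskal's algorithm — process edges by increasing weight (ties by edge label):
A-B (5): add. Components now {A,B} {C} {D} {E}
A-C (5): add. Components now {A,B,C} {D} {E}
C-D (5): add. Components now {A,B,C,D} {E}
C-E (7): add. Components now {A,B,C,D,E}
Edges rejected before the tree was complete: 0.

0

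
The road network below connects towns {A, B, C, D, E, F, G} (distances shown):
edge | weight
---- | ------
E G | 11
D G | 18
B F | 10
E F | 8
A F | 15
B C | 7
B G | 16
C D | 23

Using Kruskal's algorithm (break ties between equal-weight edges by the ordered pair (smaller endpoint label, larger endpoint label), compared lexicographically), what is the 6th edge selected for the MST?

D-G

Kruskal: consider edges lightest-first.
B C (7): add. Components now {A} {B,C} {D} {E} {F} {G}
E F (8): add. Components now {A} {B,C} {D} {E,F} {G}
B F (10): add. Components now {A} {B,C,E,F} {D} {G}
E G (11): add. Components now {A} {B,C,E,F,G} {D}
A F (15): add. Components now {A,B,C,E,F,G} {D}
B G (16): skip — B and G already connected.
D G (18): add. Components now {A,B,C,D,E,F,G}
The 6th edge added is D G.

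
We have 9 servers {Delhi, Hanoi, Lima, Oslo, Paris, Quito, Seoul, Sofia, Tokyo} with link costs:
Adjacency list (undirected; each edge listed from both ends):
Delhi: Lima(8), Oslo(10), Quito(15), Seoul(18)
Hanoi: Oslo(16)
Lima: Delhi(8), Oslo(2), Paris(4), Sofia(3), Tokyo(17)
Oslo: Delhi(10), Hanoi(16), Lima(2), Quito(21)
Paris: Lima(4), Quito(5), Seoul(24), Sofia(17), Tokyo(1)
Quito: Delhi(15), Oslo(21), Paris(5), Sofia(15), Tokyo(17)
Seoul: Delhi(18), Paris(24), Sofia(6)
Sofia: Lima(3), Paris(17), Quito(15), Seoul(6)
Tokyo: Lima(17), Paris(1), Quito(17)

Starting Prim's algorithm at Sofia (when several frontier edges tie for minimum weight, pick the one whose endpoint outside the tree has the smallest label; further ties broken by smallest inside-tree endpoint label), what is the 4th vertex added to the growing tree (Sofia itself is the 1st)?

Grow the tree from Sofia using Prim:
Step 1: cheapest edge leaving the tree is Lima Sofia (3); add Lima.
Step 2: cheapest edge leaving the tree is Lima Oslo (2); add Oslo.
Step 3: cheapest edge leaving the tree is Lima Paris (4); add Paris.
Step 4: cheapest edge leaving the tree is Paris Tokyo (1); add Tokyo.
Step 5: cheapest edge leaving the tree is Paris Quito (5); add Quito.
Step 6: cheapest edge leaving the tree is Seoul Sofia (6); add Seoul.
Step 7: cheapest edge leaving the tree is Delhi Lima (8); add Delhi.
Step 8: cheapest edge leaving the tree is Hanoi Oslo (16); add Hanoi.
Vertex order: Sofia, Lima, Oslo, Paris, Tokyo, Quito, Seoul, Delhi, Hanoi. The 4th vertex is Paris.

Paris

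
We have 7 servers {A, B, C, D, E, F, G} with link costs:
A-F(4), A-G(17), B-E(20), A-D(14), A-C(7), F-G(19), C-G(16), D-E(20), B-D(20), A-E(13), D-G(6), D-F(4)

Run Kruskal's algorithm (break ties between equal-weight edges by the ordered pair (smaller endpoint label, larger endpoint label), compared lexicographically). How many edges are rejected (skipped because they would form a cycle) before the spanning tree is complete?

4

Kruskal: consider edges lightest-first.
A-F (4): add — endpoints in different components.
D-F (4): add — endpoints in different components.
D-G (6): add — endpoints in different components.
A-C (7): add — endpoints in different components.
A-E (13): add — endpoints in different components.
A-D (14): skip — A and D already connected.
C-G (16): skip — C and G already connected.
A-G (17): skip — A and G already connected.
F-G (19): skip — F and G already connected.
B-D (20): add — endpoints in different components.
Edges rejected before the tree was complete: 4.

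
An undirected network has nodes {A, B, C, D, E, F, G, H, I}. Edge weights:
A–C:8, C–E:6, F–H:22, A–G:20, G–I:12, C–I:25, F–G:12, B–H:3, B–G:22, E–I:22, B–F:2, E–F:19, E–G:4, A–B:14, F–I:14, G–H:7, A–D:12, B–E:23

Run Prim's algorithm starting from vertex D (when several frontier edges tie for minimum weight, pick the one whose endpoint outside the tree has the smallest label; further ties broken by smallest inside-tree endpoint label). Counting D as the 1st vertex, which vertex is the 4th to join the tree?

E

Prim, starting at D.
Step 1: cheapest edge leaving the tree is A–D (12); add A.
Step 2: cheapest edge leaving the tree is A–C (8); add C.
Step 3: cheapest edge leaving the tree is C–E (6); add E.
Step 4: cheapest edge leaving the tree is E–G (4); add G.
Step 5: cheapest edge leaving the tree is G–H (7); add H.
Step 6: cheapest edge leaving the tree is B–H (3); add B.
Step 7: cheapest edge leaving the tree is B–F (2); add F.
Step 8: cheapest edge leaving the tree is G–I (12); add I.
Vertex order: D, A, C, E, G, H, B, F, I. The 4th vertex is E.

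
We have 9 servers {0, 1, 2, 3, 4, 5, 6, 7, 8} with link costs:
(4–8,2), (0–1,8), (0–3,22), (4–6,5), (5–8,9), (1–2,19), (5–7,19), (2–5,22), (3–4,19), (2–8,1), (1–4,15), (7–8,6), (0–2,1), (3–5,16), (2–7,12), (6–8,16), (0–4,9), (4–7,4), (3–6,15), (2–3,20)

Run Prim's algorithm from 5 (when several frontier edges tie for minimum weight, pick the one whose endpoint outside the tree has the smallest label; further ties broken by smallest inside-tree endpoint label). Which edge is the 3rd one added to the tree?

0-2

Prim's algorithm from 5:
Step 1: cheapest edge leaving the tree is 5–8 (9); add 8.
Step 2: cheapest edge leaving the tree is 2–8 (1); add 2.
Step 3: cheapest edge leaving the tree is 0–2 (1); add 0.
Step 4: cheapest edge leaving the tree is 4–8 (2); add 4.
Step 5: cheapest edge leaving the tree is 4–7 (4); add 7.
Step 6: cheapest edge leaving the tree is 4–6 (5); add 6.
Step 7: cheapest edge leaving the tree is 0–1 (8); add 1.
Step 8: cheapest edge leaving the tree is 3–6 (15); add 3.
The 3rd edge added is 0–2.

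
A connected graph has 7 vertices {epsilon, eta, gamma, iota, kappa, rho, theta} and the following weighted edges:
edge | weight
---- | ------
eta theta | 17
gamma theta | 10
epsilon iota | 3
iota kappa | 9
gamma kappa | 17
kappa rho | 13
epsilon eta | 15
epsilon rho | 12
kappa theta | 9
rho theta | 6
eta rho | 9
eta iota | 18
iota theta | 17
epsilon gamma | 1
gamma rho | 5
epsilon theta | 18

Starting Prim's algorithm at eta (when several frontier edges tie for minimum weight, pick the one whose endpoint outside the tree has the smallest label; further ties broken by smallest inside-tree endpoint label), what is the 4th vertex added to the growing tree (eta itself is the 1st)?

Prim, starting at eta.
Step 1: cheapest edge leaving the tree is eta rho (9); add rho.
Step 2: cheapest edge leaving the tree is gamma rho (5); add gamma.
Step 3: cheapest edge leaving the tree is epsilon gamma (1); add epsilon.
Step 4: cheapest edge leaving the tree is epsilon iota (3); add iota.
Step 5: cheapest edge leaving the tree is rho theta (6); add theta.
Step 6: cheapest edge leaving the tree is iota kappa (9); add kappa.
Vertex order: eta, rho, gamma, epsilon, iota, theta, kappa. The 4th vertex is epsilon.

epsilon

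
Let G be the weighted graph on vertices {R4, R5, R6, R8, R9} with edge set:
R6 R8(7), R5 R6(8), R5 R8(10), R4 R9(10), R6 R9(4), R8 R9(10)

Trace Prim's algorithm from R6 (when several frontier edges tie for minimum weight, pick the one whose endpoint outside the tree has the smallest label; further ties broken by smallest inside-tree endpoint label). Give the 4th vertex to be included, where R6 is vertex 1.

R5

Prim's algorithm from R6:
Step 1: frontier [R6 R9 4, R6 R8 7, R5 R6 8] → take R6 R9 (4); add R9.
Step 2: frontier [R6 R8 7, R5 R6 8, R4 R9 10, R8 R9 10] → take R6 R8 (7); add R8.
Step 3: frontier [R5 R6 8, R5 R8 10, R4 R9 10] → take R5 R6 (8); add R5.
Step 4: frontier [R4 R9 10] → take R4 R9 (10); add R4.
Vertex order: R6, R9, R8, R5, R4. The 4th vertex is R5.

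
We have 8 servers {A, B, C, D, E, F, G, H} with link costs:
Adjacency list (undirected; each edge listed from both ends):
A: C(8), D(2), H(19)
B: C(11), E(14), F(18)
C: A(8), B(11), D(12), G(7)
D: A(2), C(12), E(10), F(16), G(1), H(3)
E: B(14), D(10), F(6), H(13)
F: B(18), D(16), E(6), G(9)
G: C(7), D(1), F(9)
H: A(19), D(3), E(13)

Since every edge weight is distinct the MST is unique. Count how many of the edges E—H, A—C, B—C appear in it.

Kruskal: consider edges lightest-first.
D—G (1): add — endpoints in different components.
A—D (2): add — endpoints in different components.
D—H (3): add — endpoints in different components.
E—F (6): add — endpoints in different components.
C—G (7): add — endpoints in different components.
A—C (8): skip — A and C already connected.
F—G (9): add — endpoints in different components.
D—E (10): skip — D and E already connected.
B—C (11): add — endpoints in different components.
MST edge set: {D—G, A—D, D—H, E—F, C—G, F—G, B—C}.
Of the listed edges, {B—C} are in the MST → 1.

1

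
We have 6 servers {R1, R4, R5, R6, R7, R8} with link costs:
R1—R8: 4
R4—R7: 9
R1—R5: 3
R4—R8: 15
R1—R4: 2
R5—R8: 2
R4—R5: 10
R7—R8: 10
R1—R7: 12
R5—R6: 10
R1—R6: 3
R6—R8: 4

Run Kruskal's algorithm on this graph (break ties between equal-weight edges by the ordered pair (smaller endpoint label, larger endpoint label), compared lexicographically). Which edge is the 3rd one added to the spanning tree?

R1-R5

Sort edges by weight, then run Kruskal:
R1—R4 (2): add. Components now {R8} {R7} {R1,R4} {R5} {R6}
R5—R8 (2): add. Components now {R5,R8} {R7} {R1,R4} {R6}
R1—R5 (3): add. Components now {R1,R4,R5,R8} {R7} {R6}
R1—R6 (3): add. Components now {R1,R4,R5,R6,R8} {R7}
R1—R8 (4): skip — R8 and R1 already connected.
R6—R8 (4): skip — R8 and R6 already connected.
R4—R7 (9): add. Components now {R1,R4,R5,R6,R7,R8}
The 3rd edge added is R1—R5.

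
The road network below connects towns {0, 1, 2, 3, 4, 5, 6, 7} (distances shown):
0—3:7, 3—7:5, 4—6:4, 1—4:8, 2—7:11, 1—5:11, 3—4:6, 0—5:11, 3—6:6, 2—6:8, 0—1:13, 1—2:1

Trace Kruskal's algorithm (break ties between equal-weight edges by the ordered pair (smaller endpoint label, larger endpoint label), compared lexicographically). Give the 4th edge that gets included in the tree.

Kruskal: consider edges lightest-first.
1—2 (1): add — endpoints in different components.
4—6 (4): add — endpoints in different components.
3—7 (5): add — endpoints in different components.
3—4 (6): add — endpoints in different components.
3—6 (6): skip — 3 and 6 already connected.
0—3 (7): add — endpoints in different components.
1—4 (8): add — endpoints in different components.
2—6 (8): skip — 2 and 6 already connected.
0—5 (11): add — endpoints in different components.
The 4th edge added is 3—4.

3-4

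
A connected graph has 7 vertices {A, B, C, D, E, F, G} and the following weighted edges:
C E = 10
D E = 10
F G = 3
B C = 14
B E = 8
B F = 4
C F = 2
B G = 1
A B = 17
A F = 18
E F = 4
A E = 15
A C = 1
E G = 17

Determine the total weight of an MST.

21

Prim's algorithm from D:
Step 1: frontier [D E 10] → take D E (10); add E.
Step 2: frontier [E F 4, B E 8, C E 10, A E 15, E G 17] → take E F (4); add F.
Step 3: frontier [B E 8, C E 10, A E 15, E G 17, C F 2, F G 3, B F 4, A F 18] → take C F (2); add C.
Step 4: frontier [A C 1, B C 14, B E 8, A E 15, E G 17, F G 3, B F 4, A F 18] → take A C (1); add A.
Step 5: frontier [A B 17, B C 14, B E 8, E G 17, F G 3, B F 4] → take F G (3); add G.
Step 6: frontier [A B 17, B C 14, B E 8, B F 4, B G 1] → take B G (1); add B.
MST edges: D E, E F, C F, A C, F G, B G; total weight 10+4+2+1+3+1 = 21.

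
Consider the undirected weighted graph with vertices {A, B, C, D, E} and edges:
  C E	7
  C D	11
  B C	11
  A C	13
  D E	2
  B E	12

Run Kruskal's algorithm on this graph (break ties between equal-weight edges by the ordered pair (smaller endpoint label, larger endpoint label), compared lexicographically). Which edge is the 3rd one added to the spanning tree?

Sort edges by weight, then run Kruskal:
D E (2): add. Components now {A} {B} {C} {D,E}
C E (7): add. Components now {A} {B} {C,D,E}
B C (11): add. Components now {A} {B,C,D,E}
C D (11): skip — C and D already connected.
B E (12): skip — B and E already connected.
A C (13): add. Components now {A,B,C,D,E}
The 3rd edge added is B C.

B-C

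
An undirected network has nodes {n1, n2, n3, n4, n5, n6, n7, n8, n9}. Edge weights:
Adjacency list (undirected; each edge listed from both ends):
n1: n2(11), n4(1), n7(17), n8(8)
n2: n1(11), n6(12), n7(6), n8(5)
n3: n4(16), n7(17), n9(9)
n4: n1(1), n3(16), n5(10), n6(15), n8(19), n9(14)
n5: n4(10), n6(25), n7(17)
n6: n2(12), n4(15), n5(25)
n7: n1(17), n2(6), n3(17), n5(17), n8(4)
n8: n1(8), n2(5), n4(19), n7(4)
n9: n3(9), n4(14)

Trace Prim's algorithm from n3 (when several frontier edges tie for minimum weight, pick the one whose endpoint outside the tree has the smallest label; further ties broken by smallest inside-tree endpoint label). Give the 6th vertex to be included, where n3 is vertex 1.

Prim's algorithm from n3:
Step 1: cheapest edge leaving the tree is n3 n9 (9); add n9.
Step 2: cheapest edge leaving the tree is n4 n9 (14); add n4.
Step 3: cheapest edge leaving the tree is n1 n4 (1); add n1.
Step 4: cheapest edge leaving the tree is n1 n8 (8); add n8.
Step 5: cheapest edge leaving the tree is n7 n8 (4); add n7.
Step 6: cheapest edge leaving the tree is n2 n8 (5); add n2.
Step 7: cheapest edge leaving the tree is n4 n5 (10); add n5.
Step 8: cheapest edge leaving the tree is n2 n6 (12); add n6.
Vertex order: n3, n9, n4, n1, n8, n7, n2, n5, n6. The 6th vertex is n7.

n7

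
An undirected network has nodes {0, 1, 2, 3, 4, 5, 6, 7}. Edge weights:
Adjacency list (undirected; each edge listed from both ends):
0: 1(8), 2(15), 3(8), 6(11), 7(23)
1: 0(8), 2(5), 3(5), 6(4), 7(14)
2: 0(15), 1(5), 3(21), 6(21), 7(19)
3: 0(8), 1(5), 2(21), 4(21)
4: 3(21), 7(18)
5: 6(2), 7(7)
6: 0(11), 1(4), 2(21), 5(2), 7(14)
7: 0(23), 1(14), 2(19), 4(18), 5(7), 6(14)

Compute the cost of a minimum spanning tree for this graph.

49

Prim's algorithm from 3:
Step 1: cheapest edge leaving the tree is 1—3 (5); add 1.
Step 2: cheapest edge leaving the tree is 1—6 (4); add 6.
Step 3: cheapest edge leaving the tree is 5—6 (2); add 5.
Step 4: cheapest edge leaving the tree is 1—2 (5); add 2.
Step 5: cheapest edge leaving the tree is 5—7 (7); add 7.
Step 6: cheapest edge leaving the tree is 0—1 (8); add 0.
Step 7: cheapest edge leaving the tree is 4—7 (18); add 4.
MST edges: 1—3, 1—6, 5—6, 1—2, 5—7, 0—1, 4—7; total weight 5+4+2+5+7+8+18 = 49.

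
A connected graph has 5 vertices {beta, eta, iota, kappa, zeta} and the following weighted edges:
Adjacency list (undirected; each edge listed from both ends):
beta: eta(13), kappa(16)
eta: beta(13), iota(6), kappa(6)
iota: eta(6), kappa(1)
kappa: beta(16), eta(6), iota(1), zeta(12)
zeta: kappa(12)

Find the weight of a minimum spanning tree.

32

Kruskal's algorithm — process edges by increasing weight (ties by edge label):
iota-kappa (1): add. Components now {beta} {iota,kappa} {zeta} {eta}
eta-iota (6): add. Components now {beta} {eta,iota,kappa} {zeta}
eta-kappa (6): skip — eta and kappa already connected.
kappa-zeta (12): add. Components now {beta} {eta,iota,kappa,zeta}
beta-eta (13): add. Components now {beta,eta,iota,kappa,zeta}
MST edges: iota-kappa, eta-iota, kappa-zeta, beta-eta; total weight 1+6+12+13 = 32.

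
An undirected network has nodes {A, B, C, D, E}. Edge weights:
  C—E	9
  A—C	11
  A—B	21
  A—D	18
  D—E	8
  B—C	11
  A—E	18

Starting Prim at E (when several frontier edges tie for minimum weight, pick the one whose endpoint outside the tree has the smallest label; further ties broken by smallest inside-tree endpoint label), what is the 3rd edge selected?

A-C

Prim's algorithm from E:
Step 1: frontier [D—E 8, C—E 9, A—E 18] → take D—E (8); add D.
Step 2: frontier [A—D 18, C—E 9, A—E 18] → take C—E (9); add C.
Step 3: frontier [A—C 11, B—C 11, A—D 18, A—E 18] → take A—C (11); add A.
Step 4: frontier [A—B 21, B—C 11] → take B—C (11); add B.
The 3rd edge added is A—C.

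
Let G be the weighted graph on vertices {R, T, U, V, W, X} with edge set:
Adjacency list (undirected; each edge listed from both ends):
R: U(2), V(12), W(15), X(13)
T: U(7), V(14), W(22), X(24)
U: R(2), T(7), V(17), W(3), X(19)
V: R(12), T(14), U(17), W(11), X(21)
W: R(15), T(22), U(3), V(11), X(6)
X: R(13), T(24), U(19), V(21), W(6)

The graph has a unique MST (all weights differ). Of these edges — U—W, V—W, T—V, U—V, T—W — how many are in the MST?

2

Kruskal's algorithm — process edges by increasing weight (ties by edge label):
R—U (2): add — endpoints in different components.
U—W (3): add — endpoints in different components.
W—X (6): add — endpoints in different components.
T—U (7): add — endpoints in different components.
V—W (11): add — endpoints in different components.
MST edge set: {R—U, U—W, W—X, T—U, V—W}.
Of the listed edges, {U—W, V—W} are in the MST → 2.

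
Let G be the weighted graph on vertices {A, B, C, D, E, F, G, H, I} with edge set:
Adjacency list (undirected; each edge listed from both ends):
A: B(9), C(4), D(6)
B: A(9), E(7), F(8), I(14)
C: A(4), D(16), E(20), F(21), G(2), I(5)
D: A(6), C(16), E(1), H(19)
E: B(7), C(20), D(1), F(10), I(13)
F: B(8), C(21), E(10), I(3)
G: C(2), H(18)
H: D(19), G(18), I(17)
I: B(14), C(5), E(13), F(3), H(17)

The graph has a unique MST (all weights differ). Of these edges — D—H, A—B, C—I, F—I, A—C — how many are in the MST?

3

Sort edges by weight, then run Kruskal:
D—E (1): add — endpoints in different components.
C—G (2): add — endpoints in different components.
F—I (3): add — endpoints in different components.
A—C (4): add — endpoints in different components.
C—I (5): add — endpoints in different components.
A—D (6): add — endpoints in different components.
B—E (7): add — endpoints in different components.
B—F (8): skip — B and F already connected.
A—B (9): skip — A and B already connected.
E—F (10): skip — E and F already connected.
E—I (13): skip — E and I already connected.
B—I (14): skip — B and I already connected.
C—D (16): skip — C and D already connected.
H—I (17): add — endpoints in different components.
MST edge set: {D—E, C—G, F—I, A—C, C—I, A—D, B—E, H—I}.
Of the listed edges, {C—I, F—I, A—C} are in the MST → 3.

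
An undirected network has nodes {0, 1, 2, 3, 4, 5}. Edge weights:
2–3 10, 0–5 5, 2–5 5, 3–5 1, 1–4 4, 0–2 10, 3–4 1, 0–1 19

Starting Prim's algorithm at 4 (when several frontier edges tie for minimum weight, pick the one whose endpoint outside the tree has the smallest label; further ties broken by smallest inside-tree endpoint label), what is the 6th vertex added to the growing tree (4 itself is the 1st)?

Prim's algorithm from 4:
Step 1: cheapest edge leaving the tree is 3–4 (1); add 3.
Step 2: cheapest edge leaving the tree is 3–5 (1); add 5.
Step 3: cheapest edge leaving the tree is 1–4 (4); add 1.
Step 4: cheapest edge leaving the tree is 0–5 (5); add 0.
Step 5: cheapest edge leaving the tree is 2–5 (5); add 2.
Vertex order: 4, 3, 5, 1, 0, 2. The 6th vertex is 2.

2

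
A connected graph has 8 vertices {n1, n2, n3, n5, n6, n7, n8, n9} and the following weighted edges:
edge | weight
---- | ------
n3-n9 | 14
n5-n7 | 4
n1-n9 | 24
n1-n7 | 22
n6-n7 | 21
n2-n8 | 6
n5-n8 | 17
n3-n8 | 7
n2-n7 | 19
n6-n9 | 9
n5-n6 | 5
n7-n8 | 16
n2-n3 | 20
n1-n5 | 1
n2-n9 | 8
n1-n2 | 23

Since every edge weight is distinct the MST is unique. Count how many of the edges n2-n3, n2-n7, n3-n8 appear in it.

Sort edges by weight, then run Kruskal:
n1-n5 (1): add — endpoints in different components.
n5-n7 (4): add — endpoints in different components.
n5-n6 (5): add — endpoints in different components.
n2-n8 (6): add — endpoints in different components.
n3-n8 (7): add — endpoints in different components.
n2-n9 (8): add — endpoints in different components.
n6-n9 (9): add — endpoints in different components.
MST edge set: {n1-n5, n5-n7, n5-n6, n2-n8, n3-n8, n2-n9, n6-n9}.
Of the listed edges, {n3-n8} are in the MST → 1.

1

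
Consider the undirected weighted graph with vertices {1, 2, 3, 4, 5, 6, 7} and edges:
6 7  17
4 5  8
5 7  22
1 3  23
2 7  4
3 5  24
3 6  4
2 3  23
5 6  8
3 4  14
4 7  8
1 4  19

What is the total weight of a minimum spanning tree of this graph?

Kruskal's algorithm — process edges by increasing weight (ties by edge label):
2 7 (4): add — endpoints in different components.
3 6 (4): add — endpoints in different components.
4 5 (8): add — endpoints in different components.
4 7 (8): add — endpoints in different components.
5 6 (8): add — endpoints in different components.
3 4 (14): skip — 3 and 4 already connected.
6 7 (17): skip — 6 and 7 already connected.
1 4 (19): add — endpoints in different components.
MST edges: 2 7, 3 6, 4 5, 4 7, 5 6, 1 4; total weight 4+4+8+8+8+19 = 51.

51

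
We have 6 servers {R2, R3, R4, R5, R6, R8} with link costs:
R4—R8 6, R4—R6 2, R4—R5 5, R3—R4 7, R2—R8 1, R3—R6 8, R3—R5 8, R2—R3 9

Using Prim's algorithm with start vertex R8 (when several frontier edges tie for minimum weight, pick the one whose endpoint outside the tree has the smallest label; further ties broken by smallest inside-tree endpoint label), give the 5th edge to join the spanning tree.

R3-R4

Grow the tree from R8 using Prim:
Step 1: frontier [R2—R8 1, R4—R8 6] → take R2—R8 (1); add R2.
Step 2: frontier [R2—R3 9, R4—R8 6] → take R4—R8 (6); add R4.
Step 3: frontier [R2—R3 9, R4—R6 2, R4—R5 5, R3—R4 7] → take R4—R6 (2); add R6.
Step 4: frontier [R2—R3 9, R4—R5 5, R3—R4 7, R3—R6 8] → take R4—R5 (5); add R5.
Step 5: frontier [R2—R3 9, R3—R4 7, R3—R5 8, R3—R6 8] → take R3—R4 (7); add R3.
The 5th edge added is R3—R4.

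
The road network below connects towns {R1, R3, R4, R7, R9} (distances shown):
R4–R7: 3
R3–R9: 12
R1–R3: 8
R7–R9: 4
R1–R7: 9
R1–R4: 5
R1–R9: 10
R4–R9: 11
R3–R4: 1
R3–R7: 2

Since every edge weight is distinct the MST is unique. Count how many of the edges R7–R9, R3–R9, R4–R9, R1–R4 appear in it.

Kruskal's algorithm — process edges by increasing weight (ties by edge label):
R3–R4 (1): add — endpoints in different components.
R3–R7 (2): add — endpoints in different components.
R4–R7 (3): skip — R7 and R4 already connected.
R7–R9 (4): add — endpoints in different components.
R1–R4 (5): add — endpoints in different components.
MST edge set: {R3–R4, R3–R7, R7–R9, R1–R4}.
Of the listed edges, {R7–R9, R1–R4} are in the MST → 2.

2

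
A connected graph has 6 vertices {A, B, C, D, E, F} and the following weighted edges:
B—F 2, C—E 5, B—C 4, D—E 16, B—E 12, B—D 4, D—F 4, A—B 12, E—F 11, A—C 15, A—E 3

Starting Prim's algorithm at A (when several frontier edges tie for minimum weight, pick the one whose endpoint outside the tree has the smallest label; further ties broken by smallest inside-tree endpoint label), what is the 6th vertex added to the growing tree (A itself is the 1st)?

D

Grow the tree from A using Prim:
Step 1: cheapest edge leaving the tree is A—E (3); add E.
Step 2: cheapest edge leaving the tree is C—E (5); add C.
Step 3: cheapest edge leaving the tree is B—C (4); add B.
Step 4: cheapest edge leaving the tree is B—F (2); add F.
Step 5: cheapest edge leaving the tree is B—D (4); add D.
Vertex order: A, E, C, B, F, D. The 6th vertex is D.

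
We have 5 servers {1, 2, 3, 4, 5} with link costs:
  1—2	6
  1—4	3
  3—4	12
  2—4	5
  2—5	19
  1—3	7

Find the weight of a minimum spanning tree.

Prim, starting at 5.
Step 1: frontier [2—5 19] → take 2—5 (19); add 2.
Step 2: frontier [2—4 5, 1—2 6] → take 2—4 (5); add 4.
Step 3: frontier [1—2 6, 1—4 3, 3—4 12] → take 1—4 (3); add 1.
Step 4: frontier [1—3 7, 3—4 12] → take 1—3 (7); add 3.
MST edges: 2—5, 2—4, 1—4, 1—3; total weight 19+5+3+7 = 34.

34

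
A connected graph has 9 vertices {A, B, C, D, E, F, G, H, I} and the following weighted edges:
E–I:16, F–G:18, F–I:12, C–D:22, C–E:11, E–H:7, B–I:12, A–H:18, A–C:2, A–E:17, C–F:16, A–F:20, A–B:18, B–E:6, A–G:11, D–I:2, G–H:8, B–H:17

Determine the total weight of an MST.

60

Grow the tree from A using Prim:
Step 1: cheapest edge leaving the tree is A–C (2); add C.
Step 2: cheapest edge leaving the tree is C–E (11); add E.
Step 3: cheapest edge leaving the tree is B–E (6); add B.
Step 4: cheapest edge leaving the tree is E–H (7); add H.
Step 5: cheapest edge leaving the tree is G–H (8); add G.
Step 6: cheapest edge leaving the tree is B–I (12); add I.
Step 7: cheapest edge leaving the tree is D–I (2); add D.
Step 8: cheapest edge leaving the tree is F–I (12); add F.
MST edges: A–C, C–E, B–E, E–H, G–H, B–I, D–I, F–I; total weight 2+11+6+7+8+12+2+12 = 60.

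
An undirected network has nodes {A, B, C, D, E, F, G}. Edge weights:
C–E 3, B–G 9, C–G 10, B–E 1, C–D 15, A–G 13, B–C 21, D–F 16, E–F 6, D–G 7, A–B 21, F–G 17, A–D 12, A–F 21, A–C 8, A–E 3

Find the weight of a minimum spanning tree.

Prim's algorithm from B:
Step 1: cheapest edge leaving the tree is B–E (1); add E.
Step 2: cheapest edge leaving the tree is A–E (3); add A.
Step 3: cheapest edge leaving the tree is C–E (3); add C.
Step 4: cheapest edge leaving the tree is E–F (6); add F.
Step 5: cheapest edge leaving the tree is B–G (9); add G.
Step 6: cheapest edge leaving the tree is D–G (7); add D.
MST edges: B–E, A–E, C–E, E–F, B–G, D–G; total weight 1+3+3+6+9+7 = 29.

29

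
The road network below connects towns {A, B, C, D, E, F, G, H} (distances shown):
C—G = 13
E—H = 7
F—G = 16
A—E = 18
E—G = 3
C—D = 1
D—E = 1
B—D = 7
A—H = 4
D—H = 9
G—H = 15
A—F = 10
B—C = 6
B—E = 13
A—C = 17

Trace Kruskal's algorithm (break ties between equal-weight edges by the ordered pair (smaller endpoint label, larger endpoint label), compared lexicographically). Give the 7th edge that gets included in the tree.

A-F

Kruskal's algorithm — process edges by increasing weight (ties by edge label):
C—D (1): add — endpoints in different components.
D—E (1): add — endpoints in different components.
E—G (3): add — endpoints in different components.
A—H (4): add — endpoints in different components.
B—C (6): add — endpoints in different components.
B—D (7): skip — B and D already connected.
E—H (7): add — endpoints in different components.
D—H (9): skip — D and H already connected.
A—F (10): add — endpoints in different components.
The 7th edge added is A—F.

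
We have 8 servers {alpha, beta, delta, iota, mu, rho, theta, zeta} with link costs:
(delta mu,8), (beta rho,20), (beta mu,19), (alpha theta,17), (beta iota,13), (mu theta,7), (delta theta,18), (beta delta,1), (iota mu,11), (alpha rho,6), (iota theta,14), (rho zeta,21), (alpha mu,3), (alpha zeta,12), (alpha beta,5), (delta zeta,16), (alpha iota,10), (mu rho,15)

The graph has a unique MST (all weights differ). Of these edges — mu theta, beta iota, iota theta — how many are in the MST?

1

Kruskal: consider edges lightest-first.
beta delta (1): add — endpoints in different components.
alpha mu (3): add — endpoints in different components.
alpha beta (5): add — endpoints in different components.
alpha rho (6): add — endpoints in different components.
mu theta (7): add — endpoints in different components.
delta mu (8): skip — mu and delta already connected.
alpha iota (10): add — endpoints in different components.
iota mu (11): skip — mu and iota already connected.
alpha zeta (12): add — endpoints in different components.
MST edge set: {beta delta, alpha mu, alpha beta, alpha rho, mu theta, alpha iota, alpha zeta}.
Of the listed edges, {mu theta} are in the MST → 1.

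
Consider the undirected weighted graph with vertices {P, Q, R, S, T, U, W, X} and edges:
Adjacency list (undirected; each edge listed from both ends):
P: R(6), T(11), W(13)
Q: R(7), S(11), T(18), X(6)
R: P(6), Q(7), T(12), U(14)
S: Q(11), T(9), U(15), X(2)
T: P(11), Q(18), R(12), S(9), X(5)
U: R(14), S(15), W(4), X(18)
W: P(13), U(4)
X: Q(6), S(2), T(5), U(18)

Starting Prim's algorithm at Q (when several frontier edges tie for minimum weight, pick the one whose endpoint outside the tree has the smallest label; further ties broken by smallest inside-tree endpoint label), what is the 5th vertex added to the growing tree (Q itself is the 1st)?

Grow the tree from Q using Prim:
Step 1: cheapest edge leaving the tree is Q–X (6); add X.
Step 2: cheapest edge leaving the tree is S–X (2); add S.
Step 3: cheapest edge leaving the tree is T–X (5); add T.
Step 4: cheapest edge leaving the tree is Q–R (7); add R.
Step 5: cheapest edge leaving the tree is P–R (6); add P.
Step 6: cheapest edge leaving the tree is P–W (13); add W.
Step 7: cheapest edge leaving the tree is U–W (4); add U.
Vertex order: Q, X, S, T, R, P, W, U. The 5th vertex is R.

R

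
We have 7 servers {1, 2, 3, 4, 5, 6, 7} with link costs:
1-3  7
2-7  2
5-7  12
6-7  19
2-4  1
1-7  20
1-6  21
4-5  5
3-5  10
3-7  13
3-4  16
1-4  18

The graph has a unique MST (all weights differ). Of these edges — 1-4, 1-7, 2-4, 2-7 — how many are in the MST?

Sort edges by weight, then run Kruskal:
2-4 (1): add. Components now {1} {2,4} {3} {5} {6} {7}
2-7 (2): add. Components now {1} {2,4,7} {3} {5} {6}
4-5 (5): add. Components now {1} {2,4,5,7} {3} {6}
1-3 (7): add. Components now {1,3} {2,4,5,7} {6}
3-5 (10): add. Components now {1,2,3,4,5,7} {6}
5-7 (12): skip — 5 and 7 already connected.
3-7 (13): skip — 3 and 7 already connected.
3-4 (16): skip — 3 and 4 already connected.
1-4 (18): skip — 1 and 4 already connected.
6-7 (19): add. Components now {1,2,3,4,5,6,7}
MST edge set: {2-4, 2-7, 4-5, 1-3, 3-5, 6-7}.
Of the listed edges, {2-4, 2-7} are in the MST → 2.

2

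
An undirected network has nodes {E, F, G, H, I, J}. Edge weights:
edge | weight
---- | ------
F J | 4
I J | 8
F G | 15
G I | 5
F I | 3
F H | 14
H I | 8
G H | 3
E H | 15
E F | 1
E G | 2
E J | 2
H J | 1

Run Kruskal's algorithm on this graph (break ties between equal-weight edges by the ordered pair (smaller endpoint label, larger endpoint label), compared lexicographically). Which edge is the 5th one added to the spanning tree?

Sort edges by weight, then run Kruskal:
E F (1): add — endpoints in different components.
H J (1): add — endpoints in different components.
E G (2): add — endpoints in different components.
E J (2): add — endpoints in different components.
F I (3): add — endpoints in different components.
The 5th edge added is F I.

F-I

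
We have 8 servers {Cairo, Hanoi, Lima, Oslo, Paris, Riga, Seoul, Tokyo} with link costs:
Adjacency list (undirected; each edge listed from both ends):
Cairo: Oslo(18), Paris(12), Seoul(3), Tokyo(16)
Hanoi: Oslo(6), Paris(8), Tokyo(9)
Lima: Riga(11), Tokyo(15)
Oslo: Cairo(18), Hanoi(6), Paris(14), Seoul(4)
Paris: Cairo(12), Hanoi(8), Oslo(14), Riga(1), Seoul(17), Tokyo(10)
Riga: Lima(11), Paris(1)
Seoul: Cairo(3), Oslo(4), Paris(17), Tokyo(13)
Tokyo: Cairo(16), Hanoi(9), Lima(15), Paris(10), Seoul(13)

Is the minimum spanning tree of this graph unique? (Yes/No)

Yes

Kruskal: consider edges lightest-first.
Paris–Riga (1): add — endpoints in different components.
Cairo–Seoul (3): add — endpoints in different components.
Oslo–Seoul (4): add — endpoints in different components.
Hanoi–Oslo (6): add — endpoints in different components.
Hanoi–Paris (8): add — endpoints in different components.
Hanoi–Tokyo (9): add — endpoints in different components.
Paris–Tokyo (10): skip — Tokyo and Paris already connected.
Lima–Riga (11): add — endpoints in different components.
Every non-tree edge has weight strictly greater than the heaviest edge on the tree path between its endpoints, so the MST is unique.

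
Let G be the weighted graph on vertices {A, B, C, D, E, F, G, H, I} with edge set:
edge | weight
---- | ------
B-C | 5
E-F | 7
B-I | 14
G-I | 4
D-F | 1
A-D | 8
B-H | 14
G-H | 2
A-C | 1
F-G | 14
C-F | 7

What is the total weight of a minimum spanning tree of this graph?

41

Kruskal: consider edges lightest-first.
A-C (1): add — endpoints in different components.
D-F (1): add — endpoints in different components.
G-H (2): add — endpoints in different components.
G-I (4): add — endpoints in different components.
B-C (5): add — endpoints in different components.
C-F (7): add — endpoints in different components.
E-F (7): add — endpoints in different components.
A-D (8): skip — A and D already connected.
B-H (14): add — endpoints in different components.
MST edges: A-C, D-F, G-H, G-I, B-C, C-F, E-F, B-H; total weight 1+1+2+4+5+7+7+14 = 41.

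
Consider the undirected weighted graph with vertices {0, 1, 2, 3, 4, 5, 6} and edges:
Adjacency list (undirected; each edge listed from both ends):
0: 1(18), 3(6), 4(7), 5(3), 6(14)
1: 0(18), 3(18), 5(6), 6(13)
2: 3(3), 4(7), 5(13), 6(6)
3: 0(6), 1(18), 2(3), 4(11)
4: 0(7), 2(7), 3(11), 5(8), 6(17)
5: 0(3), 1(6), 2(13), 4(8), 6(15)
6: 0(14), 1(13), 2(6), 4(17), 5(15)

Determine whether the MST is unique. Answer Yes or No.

Kruskal's algorithm — process edges by increasing weight (ties by edge label):
0—5 (3): add. Components now {0,5} {1} {2} {3} {4} {6}
2—3 (3): add. Components now {0,5} {1} {2,3} {4} {6}
0—3 (6): add. Components now {0,2,3,5} {1} {4} {6}
1—5 (6): add. Components now {0,1,2,3,5} {4} {6}
2—6 (6): add. Components now {0,1,2,3,5,6} {4}
0—4 (7): add. Components now {0,1,2,3,4,5,6}
Non-tree edge 2—4 has weight 7, equal to the heaviest edge on its tree cycle — swapping gives another MST of the same weight. Not unique.

No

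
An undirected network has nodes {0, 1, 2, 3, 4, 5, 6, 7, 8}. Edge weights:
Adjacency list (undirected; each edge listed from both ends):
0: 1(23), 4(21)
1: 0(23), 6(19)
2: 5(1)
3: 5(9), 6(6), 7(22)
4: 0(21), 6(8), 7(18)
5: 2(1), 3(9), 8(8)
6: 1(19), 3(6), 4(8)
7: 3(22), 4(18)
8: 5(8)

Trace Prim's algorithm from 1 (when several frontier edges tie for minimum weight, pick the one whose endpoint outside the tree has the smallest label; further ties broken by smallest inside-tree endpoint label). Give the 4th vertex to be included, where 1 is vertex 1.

4

Prim, starting at 1.
Step 1: frontier [1 6 19, 0 1 23] → take 1 6 (19); add 6.
Step 2: frontier [0 1 23, 3 6 6, 4 6 8] → take 3 6 (6); add 3.
Step 3: frontier [0 1 23, 3 5 9, 3 7 22, 4 6 8] → take 4 6 (8); add 4.
Step 4: frontier [0 1 23, 3 5 9, 3 7 22, 4 7 18, 0 4 21] → take 3 5 (9); add 5.
Step 5: frontier [0 1 23, 3 7 22, 4 7 18, 0 4 21, 2 5 1, 5 8 8] → take 2 5 (1); add 2.
Step 6: frontier [0 1 23, 3 7 22, 4 7 18, 0 4 21, 5 8 8] → take 5 8 (8); add 8.
Step 7: frontier [0 1 23, 3 7 22, 4 7 18, 0 4 21] → take 4 7 (18); add 7.
Step 8: frontier [0 1 23, 0 4 21] → take 0 4 (21); add 0.
Vertex order: 1, 6, 3, 4, 5, 2, 8, 7, 0. The 4th vertex is 4.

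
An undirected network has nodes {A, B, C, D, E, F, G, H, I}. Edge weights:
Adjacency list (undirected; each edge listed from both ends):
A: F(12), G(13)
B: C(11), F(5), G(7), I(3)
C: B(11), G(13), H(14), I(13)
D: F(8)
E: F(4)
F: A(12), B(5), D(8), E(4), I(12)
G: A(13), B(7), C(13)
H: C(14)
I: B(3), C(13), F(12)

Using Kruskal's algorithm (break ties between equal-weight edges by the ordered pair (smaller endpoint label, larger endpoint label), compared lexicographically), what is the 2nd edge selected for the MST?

Kruskal's algorithm — process edges by increasing weight (ties by edge label):
B-I (3): add — endpoints in different components.
E-F (4): add — endpoints in different components.
B-F (5): add — endpoints in different components.
B-G (7): add — endpoints in different components.
D-F (8): add — endpoints in different components.
B-C (11): add — endpoints in different components.
A-F (12): add — endpoints in different components.
F-I (12): skip — F and I already connected.
A-G (13): skip — A and G already connected.
C-G (13): skip — C and G already connected.
C-I (13): skip — C and I already connected.
C-H (14): add — endpoints in different components.
The 2nd edge added is E-F.

E-F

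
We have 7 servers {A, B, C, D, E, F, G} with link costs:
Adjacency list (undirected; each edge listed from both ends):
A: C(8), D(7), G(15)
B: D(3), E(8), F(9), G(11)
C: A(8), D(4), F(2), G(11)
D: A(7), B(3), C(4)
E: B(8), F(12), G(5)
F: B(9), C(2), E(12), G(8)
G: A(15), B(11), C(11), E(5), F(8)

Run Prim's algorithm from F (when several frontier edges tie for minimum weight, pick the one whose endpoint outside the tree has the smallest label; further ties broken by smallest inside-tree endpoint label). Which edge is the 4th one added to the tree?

Prim's algorithm from F:
Step 1: cheapest edge leaving the tree is C-F (2); add C.
Step 2: cheapest edge leaving the tree is C-D (4); add D.
Step 3: cheapest edge leaving the tree is B-D (3); add B.
Step 4: cheapest edge leaving the tree is A-D (7); add A.
Step 5: cheapest edge leaving the tree is B-E (8); add E.
Step 6: cheapest edge leaving the tree is E-G (5); add G.
The 4th edge added is A-D.

A-D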